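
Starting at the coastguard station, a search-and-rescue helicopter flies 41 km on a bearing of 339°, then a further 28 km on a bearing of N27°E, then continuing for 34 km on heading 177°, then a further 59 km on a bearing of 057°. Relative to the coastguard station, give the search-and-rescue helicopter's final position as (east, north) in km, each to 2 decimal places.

Leg 1 (339°, 41 km): east 41 sin 339° = -14.69, north 41 cos 339° = 38.28
Leg 2 (N27°E, 28 km): east 28 sin 27° = 12.71, north 28 cos 27° = 24.95
Leg 3 (177°, 34 km): east 34 sin 177° = 1.78, north 34 cos 177° = -33.95
Leg 4 (057°, 59 km): east 59 sin 57° = 49.48, north 59 cos 57° = 32.13
Summing: 49.28 km east, 61.41 km north → (49.28, 61.41).

(49.28, 61.41)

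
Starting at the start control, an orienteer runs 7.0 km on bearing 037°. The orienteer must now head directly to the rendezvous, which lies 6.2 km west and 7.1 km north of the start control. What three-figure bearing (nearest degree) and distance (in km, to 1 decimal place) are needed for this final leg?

278°, 10.5 km

Leg 1 (037°, 7.0 km): east 7.0 sin 37° = 4.21, north 7.0 cos 37° = 5.59
Current position: (4.21, 5.59). Target: (-6.2, 7.1). Remaining: Δeast = -10.41, Δnorth = 1.51.
Bearing = atan2(-10.41, 1.51) mod 360° = 278.25°; distance = √((-10.41)² + (1.51)²) = 10.522 km.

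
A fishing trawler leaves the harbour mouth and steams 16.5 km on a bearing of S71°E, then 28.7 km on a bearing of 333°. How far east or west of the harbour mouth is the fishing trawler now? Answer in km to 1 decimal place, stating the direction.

Leg 1 (S71°E, 16.5 km): east 16.5 sin 109° = 15.60, north 16.5 cos 109° = -5.37
Leg 2 (333°, 28.7 km): east 28.7 sin 333° = -13.03, north 28.7 cos 333° = 25.57
Net east component: 2.57 km.

2.6 km east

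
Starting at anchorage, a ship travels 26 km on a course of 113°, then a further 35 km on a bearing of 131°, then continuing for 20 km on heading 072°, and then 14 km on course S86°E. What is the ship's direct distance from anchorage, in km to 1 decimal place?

Leg 1 (113°, 26 km): east 26 sin 113° = 23.93, north 26 cos 113° = -10.16
Leg 2 (131°, 35 km): east 35 sin 131° = 26.41, north 35 cos 131° = -22.96
Leg 3 (072°, 20 km): east 20 sin 72° = 19.02, north 20 cos 72° = 6.18
Leg 4 (S86°E, 14 km): east 14 sin 94° = 13.97, north 14 cos 94° = -0.98
Net: 83.33 east, -27.92 north. Distance = √((83.33)² + (-27.92)²) = 87.887 km.

87.9 km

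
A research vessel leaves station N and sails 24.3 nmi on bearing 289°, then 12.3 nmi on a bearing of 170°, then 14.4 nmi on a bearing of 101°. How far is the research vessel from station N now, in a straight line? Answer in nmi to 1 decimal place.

9.7 nmi

Leg 1 (289°, 24.3 nmi): east 24.3 sin 289° = -22.98, north 24.3 cos 289° = 7.91
Leg 2 (170°, 12.3 nmi): east 12.3 sin 170° = 2.14, north 12.3 cos 170° = -12.11
Leg 3 (101°, 14.4 nmi): east 14.4 sin 101° = 14.14, north 14.4 cos 101° = -2.75
Net: -6.70 east, -6.95 north. Distance = √((-6.70)² + (-6.95)²) = 9.657 nmi.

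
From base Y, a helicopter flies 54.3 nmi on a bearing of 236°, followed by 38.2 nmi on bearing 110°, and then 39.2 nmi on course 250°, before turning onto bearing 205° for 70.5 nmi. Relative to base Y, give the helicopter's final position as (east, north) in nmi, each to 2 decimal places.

Leg 1 (236°, 54.3 nmi): east 54.3 sin 236° = -45.02, north 54.3 cos 236° = -30.36
Leg 2 (110°, 38.2 nmi): east 38.2 sin 110° = 35.90, north 38.2 cos 110° = -13.07
Leg 3 (250°, 39.2 nmi): east 39.2 sin 250° = -36.84, north 39.2 cos 250° = -13.41
Leg 4 (205°, 70.5 nmi): east 70.5 sin 205° = -29.79, north 70.5 cos 205° = -63.89
Summing: -75.75 nmi east, -120.73 nmi north → (-75.75, -120.73).

(-75.75, -120.73)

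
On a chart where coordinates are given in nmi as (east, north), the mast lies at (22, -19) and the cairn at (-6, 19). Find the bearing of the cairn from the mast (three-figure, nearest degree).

Δeast = -6 − 22 = -28.00; Δnorth = 19 − -19 = 38.00.
Bearing = atan2(Δeast, Δnorth) mod 360° = 323.62° ≈ 324°.

324°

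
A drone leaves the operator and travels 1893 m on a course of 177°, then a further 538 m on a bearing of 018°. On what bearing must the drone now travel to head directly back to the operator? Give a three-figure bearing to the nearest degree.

349°

Leg 1 (177°, 1893 m): east 1893 sin 177° = 99.07, north 1893 cos 177° = -1890.41
Leg 2 (018°, 538 m): east 538 sin 18° = 166.25, north 538 cos 18° = 511.67
Net displacement: 265.32 east, -1378.74 north. Direction back to start is (-265.32, 1378.74): bearing = atan2(-265.32, 1378.74) mod 360° = 349.11° ≈ 349°.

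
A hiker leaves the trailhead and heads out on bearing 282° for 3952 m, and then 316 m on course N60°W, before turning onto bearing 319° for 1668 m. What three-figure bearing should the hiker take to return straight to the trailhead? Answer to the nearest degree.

113°

Leg 1 (282°, 3952 m): east 3952 sin 282° = -3865.64, north 3952 cos 282° = 821.67
Leg 2 (N60°W, 316 m): east 316 sin 300° = -273.66, north 316 cos 300° = 158.00
Leg 3 (319°, 1668 m): east 1668 sin 319° = -1094.31, north 1668 cos 319° = 1258.86
Net displacement: -5233.61 east, 2238.52 north. Direction back to start is (5233.61, -2238.52): bearing = atan2(5233.61, -2238.52) mod 360° = 113.16° ≈ 113°.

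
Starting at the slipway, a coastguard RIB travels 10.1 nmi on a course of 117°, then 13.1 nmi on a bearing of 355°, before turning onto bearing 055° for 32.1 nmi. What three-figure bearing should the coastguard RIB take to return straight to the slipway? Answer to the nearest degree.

232°

Leg 1 (117°, 10.1 nmi): east 10.1 sin 117° = 9.00, north 10.1 cos 117° = -4.59
Leg 2 (355°, 13.1 nmi): east 13.1 sin 355° = -1.14, north 13.1 cos 355° = 13.05
Leg 3 (055°, 32.1 nmi): east 32.1 sin 55° = 26.29, north 32.1 cos 55° = 18.41
Net displacement: 34.15 east, 26.88 north. Direction back to start is (-34.15, -26.88): bearing = atan2(-34.15, -26.88) mod 360° = 231.80° ≈ 232°.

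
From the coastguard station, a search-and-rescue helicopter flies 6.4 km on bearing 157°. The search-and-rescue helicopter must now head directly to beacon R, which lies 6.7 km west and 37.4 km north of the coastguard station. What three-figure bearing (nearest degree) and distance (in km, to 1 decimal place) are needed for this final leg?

348°, 44.3 km

Leg 1 (157°, 6.4 km): east 6.4 sin 157° = 2.50, north 6.4 cos 157° = -5.89
Current position: (2.50, -5.89). Target: (-6.7, 37.4). Remaining: Δeast = -9.20, Δnorth = 43.29.
Bearing = atan2(-9.20, 43.29) mod 360° = 348.00°; distance = √((-9.20)² + (43.29)²) = 44.258 km.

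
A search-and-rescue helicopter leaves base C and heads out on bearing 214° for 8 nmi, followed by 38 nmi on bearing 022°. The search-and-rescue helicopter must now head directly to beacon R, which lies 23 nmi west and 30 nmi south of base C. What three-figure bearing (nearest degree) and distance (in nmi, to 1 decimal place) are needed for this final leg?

209°, 67.1 nmi

Leg 1 (214°, 8 nmi): east 8 sin 214° = -4.47, north 8 cos 214° = -6.63
Leg 2 (022°, 38 nmi): east 38 sin 22° = 14.24, north 38 cos 22° = 35.23
Current position: (9.76, 28.60). Target: (-23, -30). Remaining: Δeast = -32.76, Δnorth = -58.60.
Bearing = atan2(-32.76, -58.60) mod 360° = 209.21°; distance = √((-32.76)² + (-58.60)²) = 67.137 nmi.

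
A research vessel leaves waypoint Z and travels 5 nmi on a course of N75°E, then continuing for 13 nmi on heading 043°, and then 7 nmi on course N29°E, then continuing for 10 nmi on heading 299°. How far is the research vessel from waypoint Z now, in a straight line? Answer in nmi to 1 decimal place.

Leg 1 (N75°E, 5 nmi): east 5 sin 75° = 4.83, north 5 cos 75° = 1.29
Leg 2 (043°, 13 nmi): east 13 sin 43° = 8.87, north 13 cos 43° = 9.51
Leg 3 (N29°E, 7 nmi): east 7 sin 29° = 3.39, north 7 cos 29° = 6.12
Leg 4 (299°, 10 nmi): east 10 sin 299° = -8.75, north 10 cos 299° = 4.85
Net: 8.34 east, 21.77 north. Distance = √((8.34)² + (21.77)²) = 23.316 nmi.

23.3 nmi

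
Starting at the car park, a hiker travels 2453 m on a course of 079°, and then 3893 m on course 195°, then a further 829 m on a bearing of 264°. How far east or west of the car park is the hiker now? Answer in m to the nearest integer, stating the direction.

Leg 1 (079°, 2453 m): east 2453 sin 79° = 2407.93, north 2453 cos 79° = 468.05
Leg 2 (195°, 3893 m): east 3893 sin 195° = -1007.58, north 3893 cos 195° = -3760.35
Leg 3 (264°, 829 m): east 829 sin 264° = -824.46, north 829 cos 264° = -86.65
Net east component: 575.89 m.

576 m east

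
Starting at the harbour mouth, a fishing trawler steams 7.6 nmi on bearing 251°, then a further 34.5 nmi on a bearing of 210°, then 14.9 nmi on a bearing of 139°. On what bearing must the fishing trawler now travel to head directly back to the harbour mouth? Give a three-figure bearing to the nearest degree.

Leg 1 (251°, 7.6 nmi): east 7.6 sin 251° = -7.19, north 7.6 cos 251° = -2.47
Leg 2 (210°, 34.5 nmi): east 34.5 sin 210° = -17.25, north 34.5 cos 210° = -29.88
Leg 3 (139°, 14.9 nmi): east 14.9 sin 139° = 9.78, north 14.9 cos 139° = -11.25
Net displacement: -14.66 east, -43.60 north. Direction back to start is (14.66, 43.60): bearing = atan2(14.66, 43.60) mod 360° = 18.59° ≈ 019°.

019°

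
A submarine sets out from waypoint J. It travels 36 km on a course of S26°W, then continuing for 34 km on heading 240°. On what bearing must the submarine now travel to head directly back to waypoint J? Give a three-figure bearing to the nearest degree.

042°

Leg 1 (S26°W, 36 km): east 36 sin 206° = -15.78, north 36 cos 206° = -32.36
Leg 2 (240°, 34 km): east 34 sin 240° = -29.44, north 34 cos 240° = -17.00
Net displacement: -45.23 east, -49.36 north. Direction back to start is (45.23, 49.36): bearing = atan2(45.23, 49.36) mod 360° = 42.50° ≈ 042°.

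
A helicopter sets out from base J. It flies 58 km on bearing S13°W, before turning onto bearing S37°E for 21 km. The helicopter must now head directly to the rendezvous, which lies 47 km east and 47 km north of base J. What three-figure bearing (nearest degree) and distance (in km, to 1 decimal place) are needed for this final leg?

022°, 129.3 km

Leg 1 (S13°W, 58 km): east 58 sin 193° = -13.05, north 58 cos 193° = -56.51
Leg 2 (S37°E, 21 km): east 21 sin 143° = 12.64, north 21 cos 143° = -16.77
Current position: (-0.41, -73.28). Target: (47, 47). Remaining: Δeast = 47.41, Δnorth = 120.28.
Bearing = atan2(47.41, 120.28) mod 360° = 21.51°; distance = √((47.41)² + (120.28)²) = 129.291 km.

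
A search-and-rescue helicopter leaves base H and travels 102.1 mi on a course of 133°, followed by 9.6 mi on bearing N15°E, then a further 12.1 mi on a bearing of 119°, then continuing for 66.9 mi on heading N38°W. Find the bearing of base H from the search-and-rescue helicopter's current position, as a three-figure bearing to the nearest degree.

286°

Leg 1 (133°, 102.1 mi): east 102.1 sin 133° = 74.67, north 102.1 cos 133° = -69.63
Leg 2 (N15°E, 9.6 mi): east 9.6 sin 15° = 2.48, north 9.6 cos 15° = 9.27
Leg 3 (119°, 12.1 mi): east 12.1 sin 119° = 10.58, north 12.1 cos 119° = -5.87
Leg 4 (N38°W, 66.9 mi): east 66.9 sin 322° = -41.19, north 66.9 cos 322° = 52.72
Net displacement: 46.55 east, -13.51 north. Direction back to start is (-46.55, 13.51): bearing = atan2(-46.55, 13.51) mod 360° = 286.18° ≈ 286°.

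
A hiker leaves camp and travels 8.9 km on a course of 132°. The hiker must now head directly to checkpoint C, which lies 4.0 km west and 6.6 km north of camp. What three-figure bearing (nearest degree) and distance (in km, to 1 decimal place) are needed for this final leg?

Leg 1 (132°, 8.9 km): east 8.9 sin 132° = 6.61, north 8.9 cos 132° = -5.96
Current position: (6.61, -5.96). Target: (-4.0, 6.6). Remaining: Δeast = -10.61, Δnorth = 12.56.
Bearing = atan2(-10.61, 12.56) mod 360° = 319.79°; distance = √((-10.61)² + (12.56)²) = 16.441 km.

320°, 16.4 km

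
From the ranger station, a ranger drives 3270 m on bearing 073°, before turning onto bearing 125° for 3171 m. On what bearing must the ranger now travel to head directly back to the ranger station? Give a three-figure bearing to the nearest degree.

279°

Leg 1 (073°, 3270 m): east 3270 sin 73° = 3127.12, north 3270 cos 73° = 956.06
Leg 2 (125°, 3171 m): east 3171 sin 125° = 2597.53, north 3171 cos 125° = -1818.81
Net displacement: 5724.65 east, -862.76 north. Direction back to start is (-5724.65, 862.76): bearing = atan2(-5724.65, 862.76) mod 360° = 278.57° ≈ 279°.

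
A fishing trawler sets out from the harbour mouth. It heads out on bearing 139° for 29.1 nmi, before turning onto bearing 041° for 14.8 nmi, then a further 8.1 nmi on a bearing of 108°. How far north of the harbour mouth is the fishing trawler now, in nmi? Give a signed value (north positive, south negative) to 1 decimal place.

Leg 1 (139°, 29.1 nmi): east 29.1 sin 139° = 19.09, north 29.1 cos 139° = -21.96
Leg 2 (041°, 14.8 nmi): east 14.8 sin 41° = 9.71, north 14.8 cos 41° = 11.17
Leg 3 (108°, 8.1 nmi): east 8.1 sin 108° = 7.70, north 8.1 cos 108° = -2.50
Net north component: -13.30 nmi.

-13.3 nmi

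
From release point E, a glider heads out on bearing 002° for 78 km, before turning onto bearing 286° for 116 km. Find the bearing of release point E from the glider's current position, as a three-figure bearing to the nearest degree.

Leg 1 (002°, 78 km): east 78 sin 2° = 2.72, north 78 cos 2° = 77.95
Leg 2 (286°, 116 km): east 116 sin 286° = -111.51, north 116 cos 286° = 31.97
Net displacement: -108.78 east, 109.93 north. Direction back to start is (108.78, -109.93): bearing = atan2(108.78, -109.93) mod 360° = 135.30° ≈ 135°.

135°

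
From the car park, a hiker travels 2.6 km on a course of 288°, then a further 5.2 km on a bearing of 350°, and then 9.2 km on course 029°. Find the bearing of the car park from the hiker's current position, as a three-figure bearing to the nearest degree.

Leg 1 (288°, 2.6 km): east 2.6 sin 288° = -2.47, north 2.6 cos 288° = 0.80
Leg 2 (350°, 5.2 km): east 5.2 sin 350° = -0.90, north 5.2 cos 350° = 5.12
Leg 3 (029°, 9.2 km): east 9.2 sin 29° = 4.46, north 9.2 cos 29° = 8.05
Net displacement: 1.08 east, 13.97 north. Direction back to start is (-1.08, -13.97): bearing = atan2(-1.08, -13.97) mod 360° = 184.44° ≈ 184°.

184°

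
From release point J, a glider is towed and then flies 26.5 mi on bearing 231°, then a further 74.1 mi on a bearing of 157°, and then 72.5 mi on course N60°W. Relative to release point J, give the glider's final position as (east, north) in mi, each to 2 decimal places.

(-54.43, -48.64)

Leg 1 (231°, 26.5 mi): east 26.5 sin 231° = -20.59, north 26.5 cos 231° = -16.68
Leg 2 (157°, 74.1 mi): east 74.1 sin 157° = 28.95, north 74.1 cos 157° = -68.21
Leg 3 (N60°W, 72.5 mi): east 72.5 sin 300° = -62.79, north 72.5 cos 300° = 36.25
Summing: -54.43 mi east, -48.64 mi north → (-54.43, -48.64).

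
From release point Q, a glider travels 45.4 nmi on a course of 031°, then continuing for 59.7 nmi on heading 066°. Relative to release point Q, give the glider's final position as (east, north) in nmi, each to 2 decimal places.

Leg 1 (031°, 45.4 nmi): east 45.4 sin 31° = 23.38, north 45.4 cos 31° = 38.92
Leg 2 (066°, 59.7 nmi): east 59.7 sin 66° = 54.54, north 59.7 cos 66° = 24.28
Summing: 77.92 nmi east, 63.20 nmi north → (77.92, 63.20).

(77.92, 63.20)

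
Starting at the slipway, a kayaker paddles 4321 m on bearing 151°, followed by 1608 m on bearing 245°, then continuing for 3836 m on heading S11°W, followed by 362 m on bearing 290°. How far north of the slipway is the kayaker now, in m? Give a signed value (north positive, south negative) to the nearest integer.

-8101 m

Leg 1 (151°, 4321 m): east 4321 sin 151° = 2094.86, north 4321 cos 151° = -3779.23
Leg 2 (245°, 1608 m): east 1608 sin 245° = -1457.34, north 1608 cos 245° = -679.57
Leg 3 (S11°W, 3836 m): east 3836 sin 191° = -731.94, north 3836 cos 191° = -3765.52
Leg 4 (290°, 362 m): east 362 sin 290° = -340.17, north 362 cos 290° = 123.81
Net north component: -8100.51 m.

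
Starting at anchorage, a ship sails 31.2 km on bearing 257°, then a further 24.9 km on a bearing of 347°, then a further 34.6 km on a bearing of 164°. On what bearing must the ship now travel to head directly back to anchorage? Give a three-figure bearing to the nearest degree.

059°

Leg 1 (257°, 31.2 km): east 31.2 sin 257° = -30.40, north 31.2 cos 257° = -7.02
Leg 2 (347°, 24.9 km): east 24.9 sin 347° = -5.60, north 24.9 cos 347° = 24.26
Leg 3 (164°, 34.6 km): east 34.6 sin 164° = 9.54, north 34.6 cos 164° = -33.26
Net displacement: -26.46 east, -16.02 north. Direction back to start is (26.46, 16.02): bearing = atan2(26.46, 16.02) mod 360° = 58.82° ≈ 059°.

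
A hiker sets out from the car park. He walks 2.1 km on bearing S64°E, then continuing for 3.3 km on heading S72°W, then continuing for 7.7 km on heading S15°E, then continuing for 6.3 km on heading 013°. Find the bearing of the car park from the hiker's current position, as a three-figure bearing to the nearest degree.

Leg 1 (S64°E, 2.1 km): east 2.1 sin 116° = 1.89, north 2.1 cos 116° = -0.92
Leg 2 (S72°W, 3.3 km): east 3.3 sin 252° = -3.14, north 3.3 cos 252° = -1.02
Leg 3 (S15°E, 7.7 km): east 7.7 sin 165° = 1.99, north 7.7 cos 165° = -7.44
Leg 4 (013°, 6.3 km): east 6.3 sin 13° = 1.42, north 6.3 cos 13° = 6.14
Net displacement: 2.16 east, -3.24 north. Direction back to start is (-2.16, 3.24): bearing = atan2(-2.16, 3.24) mod 360° = 326.32° ≈ 326°.

326°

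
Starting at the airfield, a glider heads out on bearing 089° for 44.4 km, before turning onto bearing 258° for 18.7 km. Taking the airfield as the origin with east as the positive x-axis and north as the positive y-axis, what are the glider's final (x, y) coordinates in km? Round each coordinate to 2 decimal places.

(26.10, -3.11)

Leg 1 (089°, 44.4 km): east 44.4 sin 89° = 44.39, north 44.4 cos 89° = 0.77
Leg 2 (258°, 18.7 km): east 18.7 sin 258° = -18.29, north 18.7 cos 258° = -3.89
Summing: 26.10 km east, -3.11 km north → (26.10, -3.11).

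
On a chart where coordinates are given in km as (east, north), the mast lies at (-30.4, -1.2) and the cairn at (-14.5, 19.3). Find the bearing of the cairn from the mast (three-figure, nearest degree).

Δeast = -14.5 − -30.4 = 15.90; Δnorth = 19.3 − -1.2 = 20.50.
Bearing = atan2(Δeast, Δnorth) mod 360° = 37.80° ≈ 038°.

038°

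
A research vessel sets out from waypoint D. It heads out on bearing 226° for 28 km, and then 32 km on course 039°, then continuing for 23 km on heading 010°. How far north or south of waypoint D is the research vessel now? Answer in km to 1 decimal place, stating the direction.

28.1 km north

Leg 1 (226°, 28 km): east 28 sin 226° = -20.14, north 28 cos 226° = -19.45
Leg 2 (039°, 32 km): east 32 sin 39° = 20.14, north 32 cos 39° = 24.87
Leg 3 (010°, 23 km): east 23 sin 10° = 3.99, north 23 cos 10° = 22.65
Net north component: 28.07 km.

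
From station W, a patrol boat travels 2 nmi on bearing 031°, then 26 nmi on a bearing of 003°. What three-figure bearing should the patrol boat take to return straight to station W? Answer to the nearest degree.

Leg 1 (031°, 2 nmi): east 2 sin 31° = 1.03, north 2 cos 31° = 1.71
Leg 2 (003°, 26 nmi): east 26 sin 3° = 1.36, north 26 cos 3° = 25.96
Net displacement: 2.39 east, 27.68 north. Direction back to start is (-2.39, -27.68): bearing = atan2(-2.39, -27.68) mod 360° = 184.94° ≈ 185°.

185°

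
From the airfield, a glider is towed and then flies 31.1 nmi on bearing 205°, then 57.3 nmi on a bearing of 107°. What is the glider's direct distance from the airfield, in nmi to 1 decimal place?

Leg 1 (205°, 31.1 nmi): east 31.1 sin 205° = -13.14, north 31.1 cos 205° = -28.19
Leg 2 (107°, 57.3 nmi): east 57.3 sin 107° = 54.80, north 57.3 cos 107° = -16.75
Net: 41.65 east, -44.94 north. Distance = √((41.65)² + (-44.94)²) = 61.274 nmi.

61.3 nmi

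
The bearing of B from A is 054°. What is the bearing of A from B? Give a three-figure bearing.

Back-bearing = 054° + 180° = 234°.

234°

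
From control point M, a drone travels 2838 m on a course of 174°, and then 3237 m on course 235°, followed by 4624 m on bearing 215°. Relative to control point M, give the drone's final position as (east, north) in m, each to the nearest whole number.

Leg 1 (174°, 2838 m): east 2838 sin 174° = 296.65, north 2838 cos 174° = -2822.45
Leg 2 (235°, 3237 m): east 3237 sin 235° = -2651.60, north 3237 cos 235° = -1856.67
Leg 3 (215°, 4624 m): east 4624 sin 215° = -2652.22, north 4624 cos 215° = -3787.76
Summing: -5007.16 m east, -8466.88 m north → (-5007, -8467).

(-5007, -8467)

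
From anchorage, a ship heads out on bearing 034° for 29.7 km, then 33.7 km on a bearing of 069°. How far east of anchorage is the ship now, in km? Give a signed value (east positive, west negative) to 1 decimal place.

Leg 1 (034°, 29.7 km): east 29.7 sin 34° = 16.61, north 29.7 cos 34° = 24.62
Leg 2 (069°, 33.7 km): east 33.7 sin 69° = 31.46, north 33.7 cos 69° = 12.08
Net east component: 48.07 km.

48.1 km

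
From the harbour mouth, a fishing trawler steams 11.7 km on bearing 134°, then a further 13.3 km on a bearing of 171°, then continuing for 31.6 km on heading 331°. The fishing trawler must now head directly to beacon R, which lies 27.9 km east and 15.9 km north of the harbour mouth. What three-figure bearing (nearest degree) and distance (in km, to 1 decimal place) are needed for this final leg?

074°, 34.1 km

Leg 1 (134°, 11.7 km): east 11.7 sin 134° = 8.42, north 11.7 cos 134° = -8.13
Leg 2 (171°, 13.3 km): east 13.3 sin 171° = 2.08, north 13.3 cos 171° = -13.14
Leg 3 (331°, 31.6 km): east 31.6 sin 331° = -15.32, north 31.6 cos 331° = 27.64
Current position: (-4.82, 6.37). Target: (27.9, 15.9). Remaining: Δeast = 32.72, Δnorth = 9.53.
Bearing = atan2(32.72, 9.53) mod 360° = 73.77°; distance = √((32.72)² + (9.53)²) = 34.081 km.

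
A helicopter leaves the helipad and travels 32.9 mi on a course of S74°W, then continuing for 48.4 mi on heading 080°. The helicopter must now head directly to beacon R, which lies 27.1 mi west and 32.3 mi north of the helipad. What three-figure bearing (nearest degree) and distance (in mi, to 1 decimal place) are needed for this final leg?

307°, 54.3 mi

Leg 1 (S74°W, 32.9 mi): east 32.9 sin 254° = -31.63, north 32.9 cos 254° = -9.07
Leg 2 (080°, 48.4 mi): east 48.4 sin 80° = 47.66, north 48.4 cos 80° = 8.40
Current position: (16.04, -0.66). Target: (-27.1, 32.3). Remaining: Δeast = -43.14, Δnorth = 32.96.
Bearing = atan2(-43.14, 32.96) mod 360° = 307.38°; distance = √((-43.14)² + (32.96)²) = 54.292 mi.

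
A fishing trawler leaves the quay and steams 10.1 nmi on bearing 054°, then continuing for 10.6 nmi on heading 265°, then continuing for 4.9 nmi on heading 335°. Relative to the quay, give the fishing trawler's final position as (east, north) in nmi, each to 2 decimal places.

Leg 1 (054°, 10.1 nmi): east 10.1 sin 54° = 8.17, north 10.1 cos 54° = 5.94
Leg 2 (265°, 10.6 nmi): east 10.6 sin 265° = -10.56, north 10.6 cos 265° = -0.92
Leg 3 (335°, 4.9 nmi): east 4.9 sin 335° = -2.07, north 4.9 cos 335° = 4.44
Summing: -4.46 nmi east, 9.45 nmi north → (-4.46, 9.45).

(-4.46, 9.45)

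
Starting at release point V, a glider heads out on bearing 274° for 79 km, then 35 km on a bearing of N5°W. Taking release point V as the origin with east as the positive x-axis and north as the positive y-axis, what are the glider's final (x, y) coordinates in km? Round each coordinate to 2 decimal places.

(-81.86, 40.38)

Leg 1 (274°, 79 km): east 79 sin 274° = -78.81, north 79 cos 274° = 5.51
Leg 2 (N5°W, 35 km): east 35 sin 355° = -3.05, north 35 cos 355° = 34.87
Summing: -81.86 km east, 40.38 km north → (-81.86, 40.38).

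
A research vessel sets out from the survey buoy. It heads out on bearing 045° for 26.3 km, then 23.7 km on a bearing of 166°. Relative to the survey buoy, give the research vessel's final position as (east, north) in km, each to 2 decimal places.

(24.33, -4.40)

Leg 1 (045°, 26.3 km): east 26.3 sin 45° = 18.60, north 26.3 cos 45° = 18.60
Leg 2 (166°, 23.7 km): east 23.7 sin 166° = 5.73, north 23.7 cos 166° = -23.00
Summing: 24.33 km east, -4.40 km north → (24.33, -4.40).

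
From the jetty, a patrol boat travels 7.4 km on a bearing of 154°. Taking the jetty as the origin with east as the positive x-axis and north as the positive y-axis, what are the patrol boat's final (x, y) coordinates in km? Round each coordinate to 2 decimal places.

(3.24, -6.65)

Leg 1 (154°, 7.4 km): east 7.4 sin 154° = 3.24, north 7.4 cos 154° = -6.65
Summing: 3.24 km east, -6.65 km north → (3.24, -6.65).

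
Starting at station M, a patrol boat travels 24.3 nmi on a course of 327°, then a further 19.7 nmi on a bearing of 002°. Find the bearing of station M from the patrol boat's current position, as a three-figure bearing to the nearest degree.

Leg 1 (327°, 24.3 nmi): east 24.3 sin 327° = -13.23, north 24.3 cos 327° = 20.38
Leg 2 (002°, 19.7 nmi): east 19.7 sin 2° = 0.69, north 19.7 cos 2° = 19.69
Net displacement: -12.55 east, 40.07 north. Direction back to start is (12.55, -40.07): bearing = atan2(12.55, -40.07) mod 360° = 162.61° ≈ 163°.

163°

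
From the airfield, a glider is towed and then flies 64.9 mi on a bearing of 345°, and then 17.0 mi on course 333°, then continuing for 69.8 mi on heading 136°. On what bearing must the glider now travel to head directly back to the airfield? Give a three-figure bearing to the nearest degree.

Leg 1 (345°, 64.9 mi): east 64.9 sin 345° = -16.80, north 64.9 cos 345° = 62.69
Leg 2 (333°, 17.0 mi): east 17.0 sin 333° = -7.72, north 17.0 cos 333° = 15.15
Leg 3 (136°, 69.8 mi): east 69.8 sin 136° = 48.49, north 69.8 cos 136° = -50.21
Net displacement: 23.97 east, 27.63 north. Direction back to start is (-23.97, -27.63): bearing = atan2(-23.97, -27.63) mod 360° = 220.95° ≈ 221°.

221°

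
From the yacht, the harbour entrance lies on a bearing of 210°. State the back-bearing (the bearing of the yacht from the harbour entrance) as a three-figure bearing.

Back-bearing = 210° − 180° = 030°.

030°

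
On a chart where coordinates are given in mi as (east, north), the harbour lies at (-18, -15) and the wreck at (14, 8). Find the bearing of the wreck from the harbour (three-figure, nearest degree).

054°

Δeast = 14 − -18 = 32.00; Δnorth = 8 − -15 = 23.00.
Bearing = atan2(Δeast, Δnorth) mod 360° = 54.29° ≈ 054°.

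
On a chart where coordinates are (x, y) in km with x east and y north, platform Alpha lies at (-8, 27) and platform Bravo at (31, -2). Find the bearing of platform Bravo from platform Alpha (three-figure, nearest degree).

Δeast = 31 − -8 = 39.00; Δnorth = -2 − 27 = -29.00.
Bearing = atan2(Δeast, Δnorth) mod 360° = 126.63° ≈ 127°.

127°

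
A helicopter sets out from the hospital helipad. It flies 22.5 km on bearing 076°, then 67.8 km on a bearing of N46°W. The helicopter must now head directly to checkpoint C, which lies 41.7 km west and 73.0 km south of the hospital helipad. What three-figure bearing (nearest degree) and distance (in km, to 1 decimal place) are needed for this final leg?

Leg 1 (076°, 22.5 km): east 22.5 sin 76° = 21.83, north 22.5 cos 76° = 5.44
Leg 2 (N46°W, 67.8 km): east 67.8 sin 314° = -48.77, north 67.8 cos 314° = 47.10
Current position: (-26.94, 52.54). Target: (-41.7, -73.0). Remaining: Δeast = -14.76, Δnorth = -125.54.
Bearing = atan2(-14.76, -125.54) mod 360° = 186.71°; distance = √((-14.76)² + (-125.54)²) = 126.406 km.

187°, 126.4 km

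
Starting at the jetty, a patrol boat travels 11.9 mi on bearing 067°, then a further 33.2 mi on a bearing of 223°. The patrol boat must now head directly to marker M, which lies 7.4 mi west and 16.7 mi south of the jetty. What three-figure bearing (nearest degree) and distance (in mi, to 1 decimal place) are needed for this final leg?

Leg 1 (067°, 11.9 mi): east 11.9 sin 67° = 10.95, north 11.9 cos 67° = 4.65
Leg 2 (223°, 33.2 mi): east 33.2 sin 223° = -22.64, north 33.2 cos 223° = -24.28
Current position: (-11.69, -19.63). Target: (-7.4, -16.7). Remaining: Δeast = 4.29, Δnorth = 2.93.
Bearing = atan2(4.29, 2.93) mod 360° = 55.65°; distance = √((4.29)² + (2.93)²) = 5.194 mi.

056°, 5.2 mi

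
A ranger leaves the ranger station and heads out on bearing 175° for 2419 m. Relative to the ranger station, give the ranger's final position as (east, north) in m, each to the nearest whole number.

(211, -2410)

Leg 1 (175°, 2419 m): east 2419 sin 175° = 210.83, north 2419 cos 175° = -2409.79
Summing: 210.83 m east, -2409.79 m north → (211, -2410).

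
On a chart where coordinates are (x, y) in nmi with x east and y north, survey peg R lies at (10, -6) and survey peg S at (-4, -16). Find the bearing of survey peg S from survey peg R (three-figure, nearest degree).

Δeast = -4 − 10 = -14.00; Δnorth = -16 − -6 = -10.00.
Bearing = atan2(Δeast, Δnorth) mod 360° = 234.46° ≈ 234°.

234°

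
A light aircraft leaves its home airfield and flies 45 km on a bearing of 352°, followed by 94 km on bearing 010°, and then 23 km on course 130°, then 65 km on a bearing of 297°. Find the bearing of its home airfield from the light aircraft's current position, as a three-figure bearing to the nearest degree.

169°

Leg 1 (352°, 45 km): east 45 sin 352° = -6.26, north 45 cos 352° = 44.56
Leg 2 (010°, 94 km): east 94 sin 10° = 16.32, north 94 cos 10° = 92.57
Leg 3 (130°, 23 km): east 23 sin 130° = 17.62, north 23 cos 130° = -14.78
Leg 4 (297°, 65 km): east 65 sin 297° = -57.92, north 65 cos 297° = 29.51
Net displacement: -30.24 east, 151.86 north. Direction back to start is (30.24, -151.86): bearing = atan2(30.24, -151.86) mod 360° = 168.74° ≈ 169°.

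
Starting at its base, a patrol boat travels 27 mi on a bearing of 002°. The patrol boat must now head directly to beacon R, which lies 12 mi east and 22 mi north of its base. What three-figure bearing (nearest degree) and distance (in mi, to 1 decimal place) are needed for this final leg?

Leg 1 (002°, 27 mi): east 27 sin 2° = 0.94, north 27 cos 2° = 26.98
Current position: (0.94, 26.98). Target: (12, 22). Remaining: Δeast = 11.06, Δnorth = -4.98.
Bearing = atan2(11.06, -4.98) mod 360° = 114.26°; distance = √((11.06)² + (-4.98)²) = 12.129 mi.

114°, 12.1 mi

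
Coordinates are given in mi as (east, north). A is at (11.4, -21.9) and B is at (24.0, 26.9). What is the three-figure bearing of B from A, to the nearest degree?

Δeast = 24.0 − 11.4 = 12.60; Δnorth = 26.9 − -21.9 = 48.80.
Bearing = atan2(Δeast, Δnorth) mod 360° = 14.48° ≈ 014°.

014°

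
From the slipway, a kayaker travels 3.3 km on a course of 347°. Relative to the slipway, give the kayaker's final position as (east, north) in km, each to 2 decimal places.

Leg 1 (347°, 3.3 km): east 3.3 sin 347° = -0.74, north 3.3 cos 347° = 3.22
Summing: -0.74 km east, 3.22 km north → (-0.74, 3.22).

(-0.74, 3.22)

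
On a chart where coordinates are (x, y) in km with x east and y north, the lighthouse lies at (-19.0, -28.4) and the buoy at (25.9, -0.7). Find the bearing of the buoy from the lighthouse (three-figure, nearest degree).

Δeast = 25.9 − -19.0 = 44.90; Δnorth = -0.7 − -28.4 = 27.70.
Bearing = atan2(Δeast, Δnorth) mod 360° = 58.33° ≈ 058°.

058°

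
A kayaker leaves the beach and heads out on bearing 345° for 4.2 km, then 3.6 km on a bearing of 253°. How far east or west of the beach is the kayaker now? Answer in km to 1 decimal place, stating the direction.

4.5 km west

Leg 1 (345°, 4.2 km): east 4.2 sin 345° = -1.09, north 4.2 cos 345° = 4.06
Leg 2 (253°, 3.6 km): east 3.6 sin 253° = -3.44, north 3.6 cos 253° = -1.05
Net east component: -4.53 km.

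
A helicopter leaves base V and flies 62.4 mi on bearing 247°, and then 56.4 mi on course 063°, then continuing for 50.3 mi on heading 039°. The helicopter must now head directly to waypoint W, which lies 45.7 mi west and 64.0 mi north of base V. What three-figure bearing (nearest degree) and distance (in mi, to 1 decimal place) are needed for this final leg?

Leg 1 (247°, 62.4 mi): east 62.4 sin 247° = -57.44, north 62.4 cos 247° = -24.38
Leg 2 (063°, 56.4 mi): east 56.4 sin 63° = 50.25, north 56.4 cos 63° = 25.61
Leg 3 (039°, 50.3 mi): east 50.3 sin 39° = 31.65, north 50.3 cos 39° = 39.09
Current position: (24.47, 40.31). Target: (-45.7, 64.0). Remaining: Δeast = -70.17, Δnorth = 23.69.
Bearing = atan2(-70.17, 23.69) mod 360° = 288.65°; distance = √((-70.17)² + (23.69)²) = 74.058 mi.

289°, 74.1 mi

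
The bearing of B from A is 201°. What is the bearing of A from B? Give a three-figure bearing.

Back-bearing = 201° − 180° = 021°.

021°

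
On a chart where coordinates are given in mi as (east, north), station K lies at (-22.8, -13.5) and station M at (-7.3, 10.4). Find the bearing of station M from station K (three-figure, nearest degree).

Δeast = -7.3 − -22.8 = 15.50; Δnorth = 10.4 − -13.5 = 23.90.
Bearing = atan2(Δeast, Δnorth) mod 360° = 32.96° ≈ 033°.

033°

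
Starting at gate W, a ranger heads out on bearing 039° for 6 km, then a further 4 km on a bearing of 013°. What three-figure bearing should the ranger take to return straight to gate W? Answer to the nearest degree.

Leg 1 (039°, 6 km): east 6 sin 39° = 3.78, north 6 cos 39° = 4.66
Leg 2 (013°, 4 km): east 4 sin 13° = 0.90, north 4 cos 13° = 3.90
Net displacement: 4.68 east, 8.56 north. Direction back to start is (-4.68, -8.56): bearing = atan2(-4.68, -8.56) mod 360° = 208.64° ≈ 209°.

209°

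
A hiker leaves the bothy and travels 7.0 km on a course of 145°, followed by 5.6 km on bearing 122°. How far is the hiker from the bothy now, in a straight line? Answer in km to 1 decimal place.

Leg 1 (145°, 7.0 km): east 7.0 sin 145° = 4.02, north 7.0 cos 145° = -5.73
Leg 2 (122°, 5.6 km): east 5.6 sin 122° = 4.75, north 5.6 cos 122° = -2.97
Net: 8.76 east, -8.70 north. Distance = √((8.76)² + (-8.70)²) = 12.350 km.

12.4 km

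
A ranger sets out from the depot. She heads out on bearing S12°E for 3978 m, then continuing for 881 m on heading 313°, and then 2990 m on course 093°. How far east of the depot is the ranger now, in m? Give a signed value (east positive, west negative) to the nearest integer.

Leg 1 (S12°E, 3978 m): east 3978 sin 168° = 827.07, north 3978 cos 168° = -3891.07
Leg 2 (313°, 881 m): east 881 sin 313° = -644.32, north 881 cos 313° = 600.84
Leg 3 (093°, 2990 m): east 2990 sin 93° = 2985.90, north 2990 cos 93° = -156.48
Net east component: 3168.65 m.

3169 m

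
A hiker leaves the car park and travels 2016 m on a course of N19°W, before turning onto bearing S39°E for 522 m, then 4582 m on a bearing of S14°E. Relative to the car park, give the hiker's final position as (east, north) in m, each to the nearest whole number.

(781, -2945)

Leg 1 (N19°W, 2016 m): east 2016 sin 341° = -656.35, north 2016 cos 341° = 1906.17
Leg 2 (S39°E, 522 m): east 522 sin 141° = 328.51, north 522 cos 141° = -405.67
Leg 3 (S14°E, 4582 m): east 4582 sin 166° = 1108.49, north 4582 cos 166° = -4445.90
Summing: 780.65 m east, -2945.40 m north → (781, -2945).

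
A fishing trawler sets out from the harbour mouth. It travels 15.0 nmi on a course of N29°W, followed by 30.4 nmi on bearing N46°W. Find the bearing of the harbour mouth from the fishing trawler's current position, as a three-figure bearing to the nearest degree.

Leg 1 (N29°W, 15.0 nmi): east 15.0 sin 331° = -7.27, north 15.0 cos 331° = 13.12
Leg 2 (N46°W, 30.4 nmi): east 30.4 sin 314° = -21.87, north 30.4 cos 314° = 21.12
Net displacement: -29.14 east, 34.24 north. Direction back to start is (29.14, -34.24): bearing = atan2(29.14, -34.24) mod 360° = 139.60° ≈ 140°.

140°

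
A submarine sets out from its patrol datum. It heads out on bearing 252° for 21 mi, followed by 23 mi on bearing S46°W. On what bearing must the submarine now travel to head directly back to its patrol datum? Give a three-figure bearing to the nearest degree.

Leg 1 (252°, 21 mi): east 21 sin 252° = -19.97, north 21 cos 252° = -6.49
Leg 2 (S46°W, 23 mi): east 23 sin 226° = -16.54, north 23 cos 226° = -15.98
Net displacement: -36.52 east, -22.47 north. Direction back to start is (36.52, 22.47): bearing = atan2(36.52, 22.47) mod 360° = 58.40° ≈ 058°.

058°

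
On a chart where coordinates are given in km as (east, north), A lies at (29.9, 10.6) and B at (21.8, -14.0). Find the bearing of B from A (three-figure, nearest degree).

Δeast = 21.8 − 29.9 = -8.10; Δnorth = -14.0 − 10.6 = -24.60.
Bearing = atan2(Δeast, Δnorth) mod 360° = 198.23° ≈ 198°.

198°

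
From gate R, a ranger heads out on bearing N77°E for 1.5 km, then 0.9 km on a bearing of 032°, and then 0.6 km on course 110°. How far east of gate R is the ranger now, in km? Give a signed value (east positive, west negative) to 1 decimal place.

2.5 km

Leg 1 (N77°E, 1.5 km): east 1.5 sin 77° = 1.46, north 1.5 cos 77° = 0.34
Leg 2 (032°, 0.9 km): east 0.9 sin 32° = 0.48, north 0.9 cos 32° = 0.76
Leg 3 (110°, 0.6 km): east 0.6 sin 110° = 0.56, north 0.6 cos 110° = -0.21
Net east component: 2.50 km.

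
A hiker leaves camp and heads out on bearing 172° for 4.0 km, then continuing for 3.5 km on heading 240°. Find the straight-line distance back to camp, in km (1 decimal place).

Leg 1 (172°, 4.0 km): east 4.0 sin 172° = 0.56, north 4.0 cos 172° = -3.96
Leg 2 (240°, 3.5 km): east 3.5 sin 240° = -3.03, north 3.5 cos 240° = -1.75
Net: -2.47 east, -5.71 north. Distance = √((-2.47)² + (-5.71)²) = 6.224 km.

6.2 km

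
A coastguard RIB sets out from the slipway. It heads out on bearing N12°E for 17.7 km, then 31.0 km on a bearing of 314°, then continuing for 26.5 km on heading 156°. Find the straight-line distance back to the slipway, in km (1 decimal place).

16.6 km

Leg 1 (N12°E, 17.7 km): east 17.7 sin 12° = 3.68, north 17.7 cos 12° = 17.31
Leg 2 (314°, 31.0 km): east 31.0 sin 314° = -22.30, north 31.0 cos 314° = 21.53
Leg 3 (156°, 26.5 km): east 26.5 sin 156° = 10.78, north 26.5 cos 156° = -24.21
Net: -7.84 east, 14.64 north. Distance = √((-7.84)² + (14.64)²) = 16.606 km.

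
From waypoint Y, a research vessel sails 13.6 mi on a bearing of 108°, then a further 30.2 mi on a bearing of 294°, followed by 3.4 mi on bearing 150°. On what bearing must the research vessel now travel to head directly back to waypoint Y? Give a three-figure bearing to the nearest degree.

112°

Leg 1 (108°, 13.6 mi): east 13.6 sin 108° = 12.93, north 13.6 cos 108° = -4.20
Leg 2 (294°, 30.2 mi): east 30.2 sin 294° = -27.59, north 30.2 cos 294° = 12.28
Leg 3 (150°, 3.4 mi): east 3.4 sin 150° = 1.70, north 3.4 cos 150° = -2.94
Net displacement: -12.95 east, 5.14 north. Direction back to start is (12.95, -5.14): bearing = atan2(12.95, -5.14) mod 360° = 111.63° ≈ 112°.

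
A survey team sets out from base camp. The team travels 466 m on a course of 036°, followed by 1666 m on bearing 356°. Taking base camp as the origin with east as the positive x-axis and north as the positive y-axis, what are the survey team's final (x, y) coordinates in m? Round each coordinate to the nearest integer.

Leg 1 (036°, 466 m): east 466 sin 36° = 273.91, north 466 cos 36° = 377.00
Leg 2 (356°, 1666 m): east 1666 sin 356° = -116.21, north 1666 cos 356° = 1661.94
Summing: 157.69 m east, 2038.94 m north → (158, 2039).

(158, 2039)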